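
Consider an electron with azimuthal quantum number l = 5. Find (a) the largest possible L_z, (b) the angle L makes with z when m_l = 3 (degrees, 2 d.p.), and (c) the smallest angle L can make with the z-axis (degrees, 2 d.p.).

L_z,max = 5ℏ; θ(m_l=3) ≈ 56.79°; θ_min ≈ 24.09°

L_z,max = lℏ = 5ℏ.
For m_l = 3: cos θ = 3/√30, θ ≈ 56.79°.
cos θ_min = 5/√30, so θ_min ≈ 24.09°.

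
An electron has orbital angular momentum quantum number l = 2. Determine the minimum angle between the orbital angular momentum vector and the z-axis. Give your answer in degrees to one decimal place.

|L| = ℏ√(l(l+1)) = √6 ℏ.
The smallest angle corresponds to the largest L_z, i.e. m_l = l = 2, giving L_z = 2ℏ.
cos θ_min = 2/√6, so θ_min ≈ 35.3°.

θ_min ≈ 35.3°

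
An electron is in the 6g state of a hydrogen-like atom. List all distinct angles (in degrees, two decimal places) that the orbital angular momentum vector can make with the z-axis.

θ ∈ {26.57°, 47.87°, 63.43°, 77.08°, 90.00°, 102.92°, 116.57°, 132.13°, 153.43°}

6g means n = 6, l = 4.
|L| = ℏ√(l(l+1)) = 2√5 ℏ.
cos θ = m_l/√20 for each m_l ∈ {-4, -3, -2, -1, 0, 1, 2, 3, 4}.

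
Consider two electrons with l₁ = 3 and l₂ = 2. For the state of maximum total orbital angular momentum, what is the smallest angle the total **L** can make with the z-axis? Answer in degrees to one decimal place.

Angular momentum addition gives L = |l₁ − l₂|, …, l₁ + l₂.
Allowed values: L = 1, 2, 3, 4, 5.
The maximum is L = 5, with |L_tot| = ℏ√(5·6) = √30 ℏ.
The minimum angle with z is arccos(5/√30) ≈ 24.1°.

θ_min ≈ 24.1°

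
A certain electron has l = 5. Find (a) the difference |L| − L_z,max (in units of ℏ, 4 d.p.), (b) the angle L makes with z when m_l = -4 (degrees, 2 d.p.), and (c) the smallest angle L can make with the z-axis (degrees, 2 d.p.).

|L|−L_z,max ≈ 0.4772ℏ; θ(m_l=-4) ≈ 136.91°; θ_min ≈ 24.09°

|L| − L_z,max = (√30 − 5)ℏ ≈ 0.4772ℏ.
For m_l = -4: cos θ = -4/√30, θ ≈ 136.91°.
cos θ_min = 5/√30, so θ_min ≈ 24.09°.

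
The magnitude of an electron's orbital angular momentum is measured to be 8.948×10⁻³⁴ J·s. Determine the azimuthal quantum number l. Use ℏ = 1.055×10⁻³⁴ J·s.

l = 8

In units of ℏ, |L| ≈ 8.482.
Set l(l+1) = 71.94; the integer solution is l = 8.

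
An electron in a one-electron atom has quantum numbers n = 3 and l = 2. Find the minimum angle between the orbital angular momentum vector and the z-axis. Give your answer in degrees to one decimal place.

|L|² = l(l+1)ℏ² = 6ℏ², so |L| = √6 ℏ.
The smallest angle corresponds to the largest L_z, i.e. m_l = l = 2, giving L_z = 2ℏ.
cos θ_min = 2/√6, so θ_min ≈ 35.3°.

θ_min ≈ 35.3°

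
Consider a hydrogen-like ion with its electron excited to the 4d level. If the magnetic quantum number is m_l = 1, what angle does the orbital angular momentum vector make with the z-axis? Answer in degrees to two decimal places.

The 4d level has l = 2.
|L| = √(l(l+1)) ℏ = √6 ℏ.
L_z = m_l ℏ = 1ℏ.
cos θ = L_z/|L| = 1/√6, so θ ≈ 65.91°.

θ ≈ 65.91°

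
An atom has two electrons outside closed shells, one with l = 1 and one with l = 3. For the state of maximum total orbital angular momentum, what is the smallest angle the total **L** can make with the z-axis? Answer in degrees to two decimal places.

θ_min ≈ 26.57°

By the triangle rule, |l₁ − l₂| ≤ L ≤ l₁ + l₂.
So L can be 2, 3, 4.
The maximum is L = 4, with |L_tot| = ℏ√(4·5) = 2√5 ℏ.
The minimum angle with z is arccos(4/√20) ≈ 26.57°.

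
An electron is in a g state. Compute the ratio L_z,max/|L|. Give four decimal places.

The letter g corresponds to l = 4.
|L| = 2√5 ℏ ≈ 4.4721ℏ, while L_z,max = lℏ = 4ℏ.
L_z,max/|L| = 4/√20 = 0.8944.

L_z,max/|L| = 0.8944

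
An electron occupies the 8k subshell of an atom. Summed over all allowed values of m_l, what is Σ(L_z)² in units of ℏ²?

For 8k, l = 7.
m_l runs from −7 to 7, i.e. {-7, -6, -5, -4, -3, -2, -1, 0, 1, 2, 3, 4, 5, 6, 7}.
Σ m_l² = l(l+1)(2l+1)/3 = 7·8·15/3 = 280.

Σ(L_z)² = 280 ℏ²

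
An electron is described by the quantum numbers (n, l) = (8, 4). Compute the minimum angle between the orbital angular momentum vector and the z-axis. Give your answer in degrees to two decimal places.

θ_min ≈ 26.57°

|L|² = l(l+1)ℏ² = 20ℏ², so |L| = 2√5 ℏ.
The smallest angle corresponds to the largest L_z, i.e. m_l = l = 4, giving L_z = 4ℏ.
cos θ_min = 4/√20, so θ_min ≈ 26.57°.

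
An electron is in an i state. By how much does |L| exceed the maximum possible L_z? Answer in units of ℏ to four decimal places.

The letter i corresponds to l = 6.
|L| = √42 ℏ ≈ 6.4807ℏ, while L_z,max = lℏ = 6ℏ.
The difference is (√42 − 6)ℏ ≈ 0.4807ℏ.

|L| − L_z,max ≈ 0.4807ℏ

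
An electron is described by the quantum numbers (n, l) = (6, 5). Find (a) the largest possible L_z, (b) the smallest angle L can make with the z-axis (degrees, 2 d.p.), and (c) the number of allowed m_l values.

L_z,max = lℏ = 5ℏ.
cos θ_min = 5/√30, so θ_min ≈ 24.09°.
There are 2l+1 = 11 values of m_l.

L_z,max = 5ℏ; θ_min ≈ 24.09°; 11 values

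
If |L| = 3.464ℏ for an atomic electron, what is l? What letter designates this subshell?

l = 3 (f orbital)

|L| = ℏ√(l(l+1)), so l(l+1) = 12.
l² + l − 12 = 0 ⇒ l = 3.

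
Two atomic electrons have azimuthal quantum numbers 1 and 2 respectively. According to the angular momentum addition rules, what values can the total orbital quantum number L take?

The total orbital quantum number L ranges from |l₁ − l₂| to l₁ + l₂ in integer steps.
So L can be 1, 2, 3.

L = 1, 2, 3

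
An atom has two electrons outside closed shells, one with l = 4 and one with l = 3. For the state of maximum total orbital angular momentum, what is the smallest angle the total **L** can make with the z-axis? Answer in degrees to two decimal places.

L runs from |4 − 3| = 1 to 4 + 3 = 7.
L ∈ {1, 2, 3, 4, 5, 6, 7}.
The maximum is L = 7, with |L_tot| = ℏ√(7·8) = 2√14 ℏ.
The minimum angle with z is arccos(7/√56) ≈ 20.70°.

θ_min ≈ 20.70°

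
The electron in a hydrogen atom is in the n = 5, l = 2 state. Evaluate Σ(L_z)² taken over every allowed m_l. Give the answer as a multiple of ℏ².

Σ(L_z)² = 10 ℏ²

m_l ∈ {-2, -1, 0, 1, 2}.
Σ m_l² = 2·(1 + 4) = 10.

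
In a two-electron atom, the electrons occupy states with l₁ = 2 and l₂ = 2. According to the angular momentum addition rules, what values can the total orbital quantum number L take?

L = 0, 1, 2, 3, 4

By the triangle rule, |l₁ − l₂| ≤ L ≤ l₁ + l₂.
L ∈ {0, 1, 2, 3, 4}.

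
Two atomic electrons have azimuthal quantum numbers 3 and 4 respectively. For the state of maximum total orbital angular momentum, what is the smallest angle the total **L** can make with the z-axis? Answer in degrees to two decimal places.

The total orbital quantum number L ranges from |l₁ − l₂| to l₁ + l₂ in integer steps.
Allowed values: L = 1, 2, 3, 4, 5, 6, 7.
The maximum is L = 7, with |L_tot| = ℏ√(7·8) = 2√14 ℏ.
The minimum angle with z is arccos(7/√56) ≈ 20.70°.

θ_min ≈ 20.70°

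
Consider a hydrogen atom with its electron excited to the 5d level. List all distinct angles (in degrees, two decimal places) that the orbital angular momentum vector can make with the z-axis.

θ ∈ {35.26°, 65.91°, 90.00°, 114.09°, 144.74°}

The 5d level has l = 2.
|L| = √(l(l+1)) ℏ = √6 ℏ.
cos θ = m_l/√6 for each m_l ∈ {-2, -1, 0, 1, 2}.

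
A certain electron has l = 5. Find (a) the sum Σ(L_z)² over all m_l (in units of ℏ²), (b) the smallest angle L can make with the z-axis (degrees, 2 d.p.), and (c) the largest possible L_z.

Σ(L_z)² = 110 ℏ²; θ_min ≈ 24.09°; L_z,max = 5ℏ

Σ m_l² = 110, so Σ(L_z)² = 110 ℏ².
cos θ_min = 5/√30, so θ_min ≈ 24.09°.
L_z,max = lℏ = 5ℏ.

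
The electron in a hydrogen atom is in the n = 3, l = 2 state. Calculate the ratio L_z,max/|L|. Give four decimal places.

|L| = √6 ℏ ≈ 2.4495ℏ, while L_z,max = lℏ = 2ℏ.
L_z,max/|L| = 2/√6 = 0.8165.

L_z,max/|L| = 0.8165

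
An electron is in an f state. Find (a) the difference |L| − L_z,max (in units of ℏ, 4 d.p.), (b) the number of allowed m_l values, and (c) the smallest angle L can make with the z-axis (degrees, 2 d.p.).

|L|−L_z,max ≈ 0.4641ℏ; 7 values; θ_min ≈ 30.00°

F corresponds to l = 3.
|L| − L_z,max = (2√3 − 3)ℏ ≈ 0.4641ℏ.
There are 2l+1 = 7 values of m_l.
cos θ_min = 3/√12, so θ_min ≈ 30.00°.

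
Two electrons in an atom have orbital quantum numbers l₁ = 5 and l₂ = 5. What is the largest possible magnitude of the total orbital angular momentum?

The total orbital quantum number L ranges from |l₁ − l₂| to l₁ + l₂ in integer steps.
L ∈ {0, 1, 2, 3, 4, 5, 6, 7, 8, 9, 10}.
The largest magnitude corresponds to L = 10: |L_tot| = ℏ√(10·11) = √110 ℏ.

|L_tot|_max = √110 ℏ ≈ 10.488ℏ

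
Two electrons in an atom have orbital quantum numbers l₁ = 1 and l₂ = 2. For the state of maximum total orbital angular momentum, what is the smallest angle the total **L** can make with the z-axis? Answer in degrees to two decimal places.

θ_min ≈ 30.00°

Angular momentum addition gives L = |l₁ − l₂|, …, l₁ + l₂.
L ∈ {1, 2, 3}.
The maximum is L = 3, with |L_tot| = ℏ√(3·4) = 2√3 ℏ.
The minimum angle with z is arccos(3/√12) ≈ 30.00°.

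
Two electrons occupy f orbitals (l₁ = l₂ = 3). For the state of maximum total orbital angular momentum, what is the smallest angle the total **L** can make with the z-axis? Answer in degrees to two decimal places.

θ_min ≈ 22.21°

The total orbital quantum number L ranges from |l₁ − l₂| to l₁ + l₂ in integer steps.
So L can be 0, 1, 2, 3, 4, 5, 6.
The maximum is L = 6, with |L_tot| = ℏ√(6·7) = √42 ℏ.
The minimum angle with z is arccos(6/√42) ≈ 22.21°.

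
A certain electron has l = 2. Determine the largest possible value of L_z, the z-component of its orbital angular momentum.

L_z = m_l ℏ with m_l ∈ {−2, …, 2}; the maximum is m_l = 2.

L_z,max = 2ℏ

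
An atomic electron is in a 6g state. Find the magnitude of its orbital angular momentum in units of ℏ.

|L| = 2√5 ℏ ≈ 4.472ℏ

The 6g subshell has l = 4.
|L| = ℏ√(l(l+1)) = ℏ√(4·5) = 2√5 ℏ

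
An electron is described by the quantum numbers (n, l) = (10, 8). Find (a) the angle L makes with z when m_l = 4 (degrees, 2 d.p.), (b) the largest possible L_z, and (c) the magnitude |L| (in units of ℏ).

θ(m_l=4) ≈ 61.87°; L_z,max = 8ℏ; |L| = 6√2 ℏ ≈ 8.485ℏ

For m_l = 4: cos θ = 4/√72, θ ≈ 61.87°.
L_z,max = lℏ = 8ℏ.
|L| = ℏ√(8·9) = 6√2 ℏ ≈ 8.485ℏ.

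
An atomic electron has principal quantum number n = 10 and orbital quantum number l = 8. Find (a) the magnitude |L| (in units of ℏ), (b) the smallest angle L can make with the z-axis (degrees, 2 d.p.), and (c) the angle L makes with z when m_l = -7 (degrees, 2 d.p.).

|L| = ℏ√(8·9) = 6√2 ℏ ≈ 8.485ℏ.
cos θ_min = 8/√72, so θ_min ≈ 19.47°.
For m_l = -7: cos θ = -7/√72, θ ≈ 145.58°.

|L| = 6√2 ℏ ≈ 8.485ℏ; θ_min ≈ 19.47°; θ(m_l=-7) ≈ 145.58°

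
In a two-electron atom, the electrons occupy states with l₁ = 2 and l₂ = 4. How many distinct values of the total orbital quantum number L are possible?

5

By the triangle rule, |l₁ − l₂| ≤ L ≤ l₁ + l₂.
Allowed values: L = 2, 3, 4, 5, 6.
That is 5 values.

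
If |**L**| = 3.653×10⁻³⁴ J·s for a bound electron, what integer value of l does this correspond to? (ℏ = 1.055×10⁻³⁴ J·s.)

In units of ℏ, |L| ≈ 3.463.
Set l(l+1) = 11.99; the integer solution is l = 3.

l = 3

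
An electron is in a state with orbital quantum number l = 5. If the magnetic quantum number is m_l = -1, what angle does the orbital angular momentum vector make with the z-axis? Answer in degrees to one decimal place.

θ ≈ 100.5°

|L| = ℏ√(l(l+1)) = √30 ℏ.
L_z = m_l ℏ = −1ℏ.
cos θ = L_z/|L| = -1/√30, so θ ≈ 100.5°.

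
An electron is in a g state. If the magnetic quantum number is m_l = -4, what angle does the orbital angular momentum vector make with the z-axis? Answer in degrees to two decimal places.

θ ≈ 153.43°

G corresponds to l = 4.
|L| = √(l(l+1)) ℏ = 2√5 ℏ.
L_z = m_l ℏ = −4ℏ.
cos θ = L_z/|L| = -4/√20, so θ ≈ 153.43°.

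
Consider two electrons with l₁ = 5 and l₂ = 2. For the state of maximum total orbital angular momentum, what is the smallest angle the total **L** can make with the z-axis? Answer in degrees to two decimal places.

The total orbital quantum number L ranges from |l₁ − l₂| to l₁ + l₂ in integer steps.
L ∈ {3, 4, 5, 6, 7}.
The maximum is L = 7, with |L_tot| = ℏ√(7·8) = 2√14 ℏ.
The minimum angle with z is arccos(7/√56) ≈ 20.70°.

θ_min ≈ 20.70°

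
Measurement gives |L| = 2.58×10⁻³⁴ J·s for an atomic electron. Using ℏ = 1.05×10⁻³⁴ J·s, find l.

l = 2

In units of ℏ, |L| ≈ 2.457.
Set l(l+1) = 6.04; the integer solution is l = 2.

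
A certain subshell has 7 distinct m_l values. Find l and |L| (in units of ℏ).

7 = 2l + 1, so l = (7−1)/2 = 3.
Then |L| = √(l(l+1)) ℏ = 2√3 ℏ.

l = 3, |L| = 2√3 ℏ ≈ 3.464ℏ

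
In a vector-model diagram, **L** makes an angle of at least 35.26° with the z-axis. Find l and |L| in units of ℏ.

cos²θ_min = l/(l+1) = 0.6667.
Solving: l = 2.
Then |L| = ℏ√(2·3) = √6 ℏ.

l = 2, |L| = √6 ℏ ≈ 2.449ℏ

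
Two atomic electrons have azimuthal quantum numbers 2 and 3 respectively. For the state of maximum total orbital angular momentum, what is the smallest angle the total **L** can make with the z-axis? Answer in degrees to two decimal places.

The total orbital quantum number L ranges from |l₁ − l₂| to l₁ + l₂ in integer steps.
Allowed values: L = 1, 2, 3, 4, 5.
The maximum is L = 5, with |L_tot| = ℏ√(5·6) = √30 ℏ.
The minimum angle with z is arccos(5/√30) ≈ 24.09°.

θ_min ≈ 24.09°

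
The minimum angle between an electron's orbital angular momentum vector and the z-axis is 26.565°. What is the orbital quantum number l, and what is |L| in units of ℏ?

cos²θ_min = l/(l+1) = 0.8000.
Solving: l = 4.
Then |L| = ℏ√(4·5) = 2√5 ℏ.

l = 4, |L| = 2√5 ℏ ≈ 4.472ℏ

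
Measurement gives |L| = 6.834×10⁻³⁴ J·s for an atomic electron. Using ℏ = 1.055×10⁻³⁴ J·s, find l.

l = 6

|L|/ℏ = (6.834×10⁻³⁴)/(1.055×10⁻³⁴) ≈ 6.478.
Set l(l+1) = 41.96; the integer solution is l = 6.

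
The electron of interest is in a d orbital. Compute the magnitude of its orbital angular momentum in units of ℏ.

A d state has l = 2.
|L| = ℏ√(l(l+1)) = ℏ√(2·3) = √6 ℏ

|L| = √6 ℏ ≈ 2.449ℏ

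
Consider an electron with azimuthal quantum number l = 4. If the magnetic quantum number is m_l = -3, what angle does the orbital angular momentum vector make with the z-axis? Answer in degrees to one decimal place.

θ ≈ 132.1°

|L| = ℏ√(l(l+1)) = 2√5 ℏ.
L_z = m_l ℏ = −3ℏ.
cos θ = L_z/|L| = -3/√20, so θ ≈ 132.1°.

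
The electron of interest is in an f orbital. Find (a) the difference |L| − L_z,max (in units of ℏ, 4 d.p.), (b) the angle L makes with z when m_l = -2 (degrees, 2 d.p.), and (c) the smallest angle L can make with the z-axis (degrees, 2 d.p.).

|L|−L_z,max ≈ 0.4641ℏ; θ(m_l=-2) ≈ 125.26°; θ_min ≈ 30.00°

For an f orbital, l = 3.
|L| − L_z,max = (2√3 − 3)ℏ ≈ 0.4641ℏ.
For m_l = -2: cos θ = -2/√12, θ ≈ 125.26°.
cos θ_min = 3/√12, so θ_min ≈ 30.00°.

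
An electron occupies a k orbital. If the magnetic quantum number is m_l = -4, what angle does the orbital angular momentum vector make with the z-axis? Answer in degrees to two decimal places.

A k state has l = 7.
|L| = √(l(l+1)) ℏ = 2√14 ℏ.
L_z = m_l ℏ = −4ℏ.
cos θ = L_z/|L| = -4/√56, so θ ≈ 122.31°.

θ ≈ 122.31°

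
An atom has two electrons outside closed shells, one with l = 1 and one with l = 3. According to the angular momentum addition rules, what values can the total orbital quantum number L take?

L = 2, 3, 4

Angular momentum addition gives L = |l₁ − l₂|, …, l₁ + l₂.
So L can be 2, 3, 4.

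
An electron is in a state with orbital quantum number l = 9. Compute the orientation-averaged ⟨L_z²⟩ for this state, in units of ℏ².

m_l runs from −9 to 9, i.e. {-9, -8, -7, -6, -5, -4, -3, -2, -1, 0, 1, 2, 3, 4, 5, 6, 7, 8, 9}.
Average of L_z² over 19 states: 570/19 ℏ² = 30 ℏ².

⟨L_z²⟩ = 30 ℏ²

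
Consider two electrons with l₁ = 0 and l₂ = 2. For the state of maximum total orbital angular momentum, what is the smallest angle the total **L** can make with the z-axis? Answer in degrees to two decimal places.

θ_min ≈ 35.26°

The total orbital quantum number L ranges from |l₁ − l₂| to l₁ + l₂ in integer steps.
So L can be 2.
The maximum is L = 2, with |L_tot| = ℏ√(2·3) = √6 ℏ.
The minimum angle with z is arccos(2/√6) ≈ 35.26°.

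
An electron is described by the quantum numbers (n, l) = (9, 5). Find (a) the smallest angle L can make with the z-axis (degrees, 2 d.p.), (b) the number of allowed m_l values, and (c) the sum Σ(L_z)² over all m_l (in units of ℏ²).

θ_min ≈ 24.09°; 11 values; Σ(L_z)² = 110 ℏ²

cos θ_min = 5/√30, so θ_min ≈ 24.09°.
There are 2l+1 = 11 values of m_l.
Σ m_l² = 110, so Σ(L_z)² = 110 ℏ².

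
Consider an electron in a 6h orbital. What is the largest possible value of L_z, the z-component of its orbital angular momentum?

The 6h subshell has l = 5.
L_z = m_l ℏ with m_l ∈ {−5, …, 5}; the maximum is m_l = 5.

L_z,max = 5ℏ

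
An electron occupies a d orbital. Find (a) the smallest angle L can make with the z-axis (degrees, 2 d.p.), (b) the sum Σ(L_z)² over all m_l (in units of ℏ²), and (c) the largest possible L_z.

θ_min ≈ 35.26°; Σ(L_z)² = 10 ℏ²; L_z,max = 2ℏ

The letter d corresponds to l = 2.
cos θ_min = 2/√6, so θ_min ≈ 35.26°.
Σ m_l² = 10, so Σ(L_z)² = 10 ℏ².
L_z,max = lℏ = 2ℏ.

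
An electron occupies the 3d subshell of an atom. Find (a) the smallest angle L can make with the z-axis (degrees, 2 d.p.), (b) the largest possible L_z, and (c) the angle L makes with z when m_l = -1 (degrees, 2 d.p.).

θ_min ≈ 35.26°; L_z,max = 2ℏ; θ(m_l=-1) ≈ 114.09°

For 3d, l = 2.
cos θ_min = 2/√6, so θ_min ≈ 35.26°.
L_z,max = lℏ = 2ℏ.
For m_l = -1: cos θ = -1/√6, θ ≈ 114.09°.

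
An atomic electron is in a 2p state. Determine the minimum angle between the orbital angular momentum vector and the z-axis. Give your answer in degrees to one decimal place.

θ_min ≈ 45.0°

The 2p subshell has l = 1.
|L| = √(l(l+1)) ℏ = √2 ℏ.
The smallest angle corresponds to the largest L_z, i.e. m_l = l = 1, giving L_z = 1ℏ.
cos θ_min = 1/√2, so θ_min ≈ 45.0°.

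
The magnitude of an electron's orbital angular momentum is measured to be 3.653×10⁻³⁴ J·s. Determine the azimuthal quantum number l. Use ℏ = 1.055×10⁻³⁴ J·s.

Dividing by ℏ: |L|/ℏ ≈ 3.463.
Set l(l+1) = 11.99; the integer solution is l = 3.

l = 3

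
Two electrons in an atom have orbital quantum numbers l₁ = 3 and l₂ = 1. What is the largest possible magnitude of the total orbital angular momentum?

|L_tot|_max = 2√5 ℏ ≈ 4.472ℏ

By the triangle rule, |l₁ − l₂| ≤ L ≤ l₁ + l₂.
Allowed values: L = 2, 3, 4.
The largest magnitude corresponds to L = 4: |L_tot| = ℏ√(4·5) = 2√5 ℏ.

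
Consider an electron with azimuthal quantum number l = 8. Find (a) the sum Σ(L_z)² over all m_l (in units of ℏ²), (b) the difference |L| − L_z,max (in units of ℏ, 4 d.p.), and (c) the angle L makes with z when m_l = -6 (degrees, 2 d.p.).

Σ m_l² = 408, so Σ(L_z)² = 408 ℏ².
|L| − L_z,max = (6√2 − 8)ℏ ≈ 0.4853ℏ.
For m_l = -6: cos θ = -6/√72, θ ≈ 135.00°.

Σ(L_z)² = 408 ℏ²; |L|−L_z,max ≈ 0.4853ℏ; θ(m_l=-6) ≈ 135.00°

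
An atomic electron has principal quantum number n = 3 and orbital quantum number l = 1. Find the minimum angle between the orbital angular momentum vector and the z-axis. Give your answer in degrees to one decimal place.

θ_min ≈ 45.0°

|L| = ℏ√(l(l+1)) = √2 ℏ.
The smallest angle corresponds to the largest L_z, i.e. m_l = l = 1, giving L_z = 1ℏ.
cos θ_min = 1/√2, so θ_min ≈ 45.0°.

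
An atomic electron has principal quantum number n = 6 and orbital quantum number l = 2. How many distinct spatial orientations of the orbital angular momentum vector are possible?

5

The number of m_l values is 2l + 1 = 2·2 + 1 = 5.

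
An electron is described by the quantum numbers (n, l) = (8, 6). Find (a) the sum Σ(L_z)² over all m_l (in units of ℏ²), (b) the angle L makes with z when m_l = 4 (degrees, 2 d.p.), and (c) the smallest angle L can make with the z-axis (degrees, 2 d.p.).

Σ m_l² = 182, so Σ(L_z)² = 182 ℏ².
For m_l = 4: cos θ = 4/√42, θ ≈ 51.89°.
cos θ_min = 6/√42, so θ_min ≈ 22.21°.

Σ(L_z)² = 182 ℏ²; θ(m_l=4) ≈ 51.89°; θ_min ≈ 22.21°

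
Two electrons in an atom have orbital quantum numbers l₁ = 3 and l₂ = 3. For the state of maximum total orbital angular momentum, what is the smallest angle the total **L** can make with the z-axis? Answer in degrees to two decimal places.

By the triangle rule, |l₁ − l₂| ≤ L ≤ l₁ + l₂.
L ∈ {0, 1, 2, 3, 4, 5, 6}.
The maximum is L = 6, with |L_tot| = ℏ√(6·7) = √42 ℏ.
The minimum angle with z is arccos(6/√42) ≈ 22.21°.

θ_min ≈ 22.21°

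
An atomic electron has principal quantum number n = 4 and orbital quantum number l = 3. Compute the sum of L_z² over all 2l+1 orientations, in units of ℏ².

m_l ∈ {-3, -2, -1, 0, 1, 2, 3}.
Σ m_l² = 2·(1 + 4 + 9) = 28.

Σ(L_z)² = 28 ℏ²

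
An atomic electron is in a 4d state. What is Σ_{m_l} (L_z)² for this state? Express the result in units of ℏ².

Σ(L_z)² = 10 ℏ²

For 4d, l = 2.
m_l ∈ {-2, -1, 0, 1, 2}.
Σ m_l² = l(l+1)(2l+1)/3 = 2·3·5/3 = 10.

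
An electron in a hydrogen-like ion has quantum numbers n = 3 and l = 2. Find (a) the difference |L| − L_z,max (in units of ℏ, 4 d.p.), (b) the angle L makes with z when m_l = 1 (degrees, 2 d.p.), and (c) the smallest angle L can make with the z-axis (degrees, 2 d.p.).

|L| − L_z,max = (√6 − 2)ℏ ≈ 0.4495ℏ.
For m_l = 1: cos θ = 1/√6, θ ≈ 65.91°.
cos θ_min = 2/√6, so θ_min ≈ 35.26°.

|L|−L_z,max ≈ 0.4495ℏ; θ(m_l=1) ≈ 65.91°; θ_min ≈ 35.26°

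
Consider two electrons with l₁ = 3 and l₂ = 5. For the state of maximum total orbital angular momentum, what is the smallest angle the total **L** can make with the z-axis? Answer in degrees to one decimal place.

Angular momentum addition gives L = |l₁ − l₂|, …, l₁ + l₂.
L ∈ {2, 3, 4, 5, 6, 7, 8}.
The maximum is L = 8, with |L_tot| = ℏ√(8·9) = 6√2 ℏ.
The minimum angle with z is arccos(8/√72) ≈ 19.5°.

θ_min ≈ 19.5°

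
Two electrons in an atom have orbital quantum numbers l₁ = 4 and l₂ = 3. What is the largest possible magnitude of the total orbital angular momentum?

|L_tot|_max = 2√14 ℏ ≈ 7.483ℏ

Angular momentum addition gives L = |l₁ − l₂|, …, l₁ + l₂.
Allowed values: L = 1, 2, 3, 4, 5, 6, 7.
The largest magnitude corresponds to L = 7: |L_tot| = ℏ√(7·8) = 2√14 ℏ.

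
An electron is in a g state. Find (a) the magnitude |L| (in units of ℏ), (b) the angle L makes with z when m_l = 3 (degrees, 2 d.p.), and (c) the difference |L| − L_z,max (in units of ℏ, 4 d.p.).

|L| = 2√5 ℏ ≈ 4.472ℏ; θ(m_l=3) ≈ 47.87°; |L|−L_z,max ≈ 0.4721ℏ

The letter g corresponds to l = 4.
|L| = ℏ√(4·5) = 2√5 ℏ ≈ 4.472ℏ.
For m_l = 3: cos θ = 3/√20, θ ≈ 47.87°.
|L| − L_z,max = (2√5 − 4)ℏ ≈ 0.4721ℏ.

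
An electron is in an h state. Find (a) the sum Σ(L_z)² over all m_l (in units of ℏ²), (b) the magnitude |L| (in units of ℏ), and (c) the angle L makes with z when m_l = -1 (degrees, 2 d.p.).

H corresponds to l = 5.
Σ m_l² = 110, so Σ(L_z)² = 110 ℏ².
|L| = ℏ√(5·6) = √30 ℏ ≈ 5.477ℏ.
For m_l = -1: cos θ = -1/√30, θ ≈ 100.52°.

Σ(L_z)² = 110 ℏ²; |L| = √30 ℏ ≈ 5.477ℏ; θ(m_l=-1) ≈ 100.52°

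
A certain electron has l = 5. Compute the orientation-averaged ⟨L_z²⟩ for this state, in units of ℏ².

⟨L_z²⟩ = 10 ℏ²

m_l ∈ {-5, -4, -3, -2, -1, 0, 1, 2, 3, 4, 5}.
Average of L_z² over 11 states: 110/11 ℏ² = 10 ℏ².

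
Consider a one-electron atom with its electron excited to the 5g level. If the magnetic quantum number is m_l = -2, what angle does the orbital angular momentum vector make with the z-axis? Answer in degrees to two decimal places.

The 5g level has l = 4.
|L| = √(l(l+1)) ℏ = 2√5 ℏ.
L_z = m_l ℏ = −2ℏ.
cos θ = L_z/|L| = -2/√20, so θ ≈ 116.57°.

θ ≈ 116.57°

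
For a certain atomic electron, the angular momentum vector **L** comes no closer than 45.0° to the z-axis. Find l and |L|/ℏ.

cos θ_min = l/√(l(l+1)) = √(l/(l+1)), so l/(l+1) = cos²(45.0°) = 0.5000.
l = cos²θ/sin²θ ≈ 1.
Then |L| = ℏ√(1·2) = √2 ℏ.

l = 1, |L| = √2 ℏ ≈ 1.414ℏ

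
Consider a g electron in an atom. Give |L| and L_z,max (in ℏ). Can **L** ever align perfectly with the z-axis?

A g state has l = 4.
|L| = 2√5 ℏ ≈ 4.4721ℏ, while L_z,max = lℏ = 4ℏ.
Since |L| > L_z,max, the vector can never point exactly along z; the closest it comes is θ_min = arccos(4/√20) ≈ 26.6°.

No: L_z,max = 4ℏ < |L| = 2√5 ℏ ≈ 4.472ℏ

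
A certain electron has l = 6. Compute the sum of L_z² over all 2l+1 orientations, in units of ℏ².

The allowed m_l values are -6, -5, -4, -3, -2, -1, 0, 1, 2, 3, 4, 5, 6.
Summing m² from −6 to 6: Σ m_l² = 182.

Σ(L_z)² = 182 ℏ²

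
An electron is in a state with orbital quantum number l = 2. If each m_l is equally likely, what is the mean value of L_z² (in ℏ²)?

m_l runs from −2 to 2, i.e. {-2, -1, 0, 1, 2}.
Average of L_z² over 5 states: 10/5 ℏ² = 2 ℏ².

⟨L_z²⟩ = 2 ℏ²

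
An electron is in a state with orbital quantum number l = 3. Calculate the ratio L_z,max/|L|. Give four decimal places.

|L| = 2√3 ℏ ≈ 3.4641ℏ, while L_z,max = lℏ = 3ℏ.
L_z,max/|L| = 3/√12 = 0.8660.

L_z,max/|L| = 0.8660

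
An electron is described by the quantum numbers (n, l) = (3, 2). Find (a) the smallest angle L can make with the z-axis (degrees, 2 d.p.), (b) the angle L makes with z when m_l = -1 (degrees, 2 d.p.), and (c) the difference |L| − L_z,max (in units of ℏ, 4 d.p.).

cos θ_min = 2/√6, so θ_min ≈ 35.26°.
For m_l = -1: cos θ = -1/√6, θ ≈ 114.09°.
|L| − L_z,max = (√6 − 2)ℏ ≈ 0.4495ℏ.

θ_min ≈ 35.26°; θ(m_l=-1) ≈ 114.09°; |L|−L_z,max ≈ 0.4495ℏ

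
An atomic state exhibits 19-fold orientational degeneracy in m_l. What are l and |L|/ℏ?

19 = 2l + 1, so l = (19−1)/2 = 9.
|L| = ℏ√(l(l+1)) = ℏ√(9·10) = 3√10 ℏ.

l = 9, |L| = 3√10 ℏ ≈ 9.487ℏ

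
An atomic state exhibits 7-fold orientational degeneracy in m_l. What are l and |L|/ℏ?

l = 3, |L| = 2√3 ℏ ≈ 3.464ℏ

Since there are 2l+1 = 7 values of m_l, l = 3.
|L| = ℏ√(l(l+1)) = ℏ√(3·4) = 2√3 ℏ.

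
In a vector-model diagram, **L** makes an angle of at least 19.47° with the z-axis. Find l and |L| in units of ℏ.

cos²θ_min = l/(l+1) = 0.8889.
Solving: l = 8.
Then |L| = ℏ√(8·9) = 6√2 ℏ.

l = 8, |L| = 6√2 ℏ ≈ 8.485ℏ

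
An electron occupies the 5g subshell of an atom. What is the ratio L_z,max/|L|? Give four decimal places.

L_z,max/|L| = 0.8944

The 5g subshell has l = 4.
|L| = 2√5 ℏ ≈ 4.4721ℏ, while L_z,max = lℏ = 4ℏ.
L_z,max/|L| = 4/√20 = 0.8944.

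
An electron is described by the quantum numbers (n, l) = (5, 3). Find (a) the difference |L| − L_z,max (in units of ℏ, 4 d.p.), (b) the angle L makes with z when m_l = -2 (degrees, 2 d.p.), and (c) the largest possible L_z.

|L|−L_z,max ≈ 0.4641ℏ; θ(m_l=-2) ≈ 125.26°; L_z,max = 3ℏ

|L| − L_z,max = (2√3 − 3)ℏ ≈ 0.4641ℏ.
For m_l = -2: cos θ = -2/√12, θ ≈ 125.26°.
L_z,max = lℏ = 3ℏ.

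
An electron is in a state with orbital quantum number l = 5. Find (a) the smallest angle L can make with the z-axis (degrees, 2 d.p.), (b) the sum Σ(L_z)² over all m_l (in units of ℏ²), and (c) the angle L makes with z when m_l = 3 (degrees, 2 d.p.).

cos θ_min = 5/√30, so θ_min ≈ 24.09°.
Σ m_l² = 110, so Σ(L_z)² = 110 ℏ².
For m_l = 3: cos θ = 3/√30, θ ≈ 56.79°.

θ_min ≈ 24.09°; Σ(L_z)² = 110 ℏ²; θ(m_l=3) ≈ 56.79°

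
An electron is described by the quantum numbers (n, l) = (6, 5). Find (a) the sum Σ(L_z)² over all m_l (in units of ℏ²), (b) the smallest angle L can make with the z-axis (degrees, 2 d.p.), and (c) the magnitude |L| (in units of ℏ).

Σ(L_z)² = 110 ℏ²; θ_min ≈ 24.09°; |L| = √30 ℏ ≈ 5.477ℏ

Σ m_l² = 110, so Σ(L_z)² = 110 ℏ².
cos θ_min = 5/√30, so θ_min ≈ 24.09°.
|L| = ℏ√(5·6) = √30 ℏ ≈ 5.477ℏ.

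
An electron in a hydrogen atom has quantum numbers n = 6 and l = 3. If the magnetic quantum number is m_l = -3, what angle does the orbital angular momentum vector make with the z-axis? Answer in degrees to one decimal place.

|L| = √(l(l+1)) ℏ = 2√3 ℏ.
L_z = m_l ℏ = −3ℏ.
cos θ = L_z/|L| = -3/√12, so θ ≈ 150.0°.

θ ≈ 150.0°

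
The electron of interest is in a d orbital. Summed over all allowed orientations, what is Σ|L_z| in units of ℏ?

A d state has l = 2.
m_l ∈ {-2, -1, 0, 1, 2}.
Σ|m_l| = 2·2(2+1)/2 = 6.

Σ|L_z| = 6 ℏ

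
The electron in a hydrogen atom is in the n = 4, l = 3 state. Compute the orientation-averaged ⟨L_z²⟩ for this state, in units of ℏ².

m_l runs from −3 to 3, i.e. {-3, -2, -1, 0, 1, 2, 3}.
⟨L_z²⟩ = ℏ²·(Σ m_l²)/(2l+1) = ℏ²·28/7 = 4ℏ².

⟨L_z²⟩ = 4 ℏ²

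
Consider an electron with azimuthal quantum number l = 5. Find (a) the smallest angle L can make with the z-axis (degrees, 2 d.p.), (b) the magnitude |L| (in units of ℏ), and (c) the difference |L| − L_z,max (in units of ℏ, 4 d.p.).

cos θ_min = 5/√30, so θ_min ≈ 24.09°.
|L| = ℏ√(5·6) = √30 ℏ ≈ 5.477ℏ.
|L| − L_z,max = (√30 − 5)ℏ ≈ 0.4772ℏ.

θ_min ≈ 24.09°; |L| = √30 ℏ ≈ 5.477ℏ; |L|−L_z,max ≈ 0.4772ℏ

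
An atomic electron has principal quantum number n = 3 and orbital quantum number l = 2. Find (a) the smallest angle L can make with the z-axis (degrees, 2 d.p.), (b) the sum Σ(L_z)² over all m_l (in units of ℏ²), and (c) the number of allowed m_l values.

θ_min ≈ 35.26°; Σ(L_z)² = 10 ℏ²; 5 values

cos θ_min = 2/√6, so θ_min ≈ 35.26°.
Σ m_l² = 10, so Σ(L_z)² = 10 ℏ².
There are 2l+1 = 5 values of m_l.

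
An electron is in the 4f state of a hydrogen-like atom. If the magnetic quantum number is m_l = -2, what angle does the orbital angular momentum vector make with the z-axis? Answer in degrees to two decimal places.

θ ≈ 125.26°

4f means n = 4, l = 3.
|L| = √(l(l+1)) ℏ = 2√3 ℏ.
L_z = m_l ℏ = −2ℏ.
cos θ = L_z/|L| = -2/√12, so θ ≈ 125.26°.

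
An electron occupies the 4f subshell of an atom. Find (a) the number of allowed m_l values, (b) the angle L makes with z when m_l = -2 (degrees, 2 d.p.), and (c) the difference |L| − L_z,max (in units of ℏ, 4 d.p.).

The 4f subshell has l = 3.
There are 2l+1 = 7 values of m_l.
For m_l = -2: cos θ = -2/√12, θ ≈ 125.26°.
|L| − L_z,max = (2√3 − 3)ℏ ≈ 0.4641ℏ.

7 values; θ(m_l=-2) ≈ 125.26°; |L|−L_z,max ≈ 0.4641ℏ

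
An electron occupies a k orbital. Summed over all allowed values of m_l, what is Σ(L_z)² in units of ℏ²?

Σ(L_z)² = 280 ℏ²

A k state has l = 7.
m_l runs from −7 to 7, i.e. {-7, -6, -5, -4, -3, -2, -1, 0, 1, 2, 3, 4, 5, 6, 7}.
Summing m² from −7 to 7: Σ m_l² = 280.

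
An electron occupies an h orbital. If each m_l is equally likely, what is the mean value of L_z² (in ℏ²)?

An h state has l = 5.
The allowed m_l values are -5, -4, -3, -2, -1, 0, 1, 2, 3, 4, 5.
Average of L_z² over 11 states: 110/11 ℏ² = 10 ℏ².

⟨L_z²⟩ = 10 ℏ²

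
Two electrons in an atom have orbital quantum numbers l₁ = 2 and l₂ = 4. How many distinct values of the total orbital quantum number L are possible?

5

The total orbital quantum number L ranges from |l₁ − l₂| to l₁ + l₂ in integer steps.
So L can be 2, 3, 4, 5, 6.
That is 5 values.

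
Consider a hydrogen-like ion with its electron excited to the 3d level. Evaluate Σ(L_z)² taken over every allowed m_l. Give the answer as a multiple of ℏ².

The 3d level has l = 2.
m_l runs from −2 to 2, i.e. {-2, -1, 0, 1, 2}.
Σ m_l² = l(l+1)(2l+1)/3 = 2·3·5/3 = 10.

Σ(L_z)² = 10 ℏ²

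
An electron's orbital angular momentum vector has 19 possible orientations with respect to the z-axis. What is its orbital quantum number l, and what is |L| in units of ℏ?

2l + 1 = 19 ⇒ l = 9.
Then |L| = √(l(l+1)) ℏ = 3√10 ℏ.

l = 9, |L| = 3√10 ℏ ≈ 9.487ℏ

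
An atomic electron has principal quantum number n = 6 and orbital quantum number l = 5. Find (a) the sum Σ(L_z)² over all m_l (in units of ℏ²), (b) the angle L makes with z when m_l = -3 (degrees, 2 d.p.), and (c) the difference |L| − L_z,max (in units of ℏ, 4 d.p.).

Σ(L_z)² = 110 ℏ²; θ(m_l=-3) ≈ 123.21°; |L|−L_z,max ≈ 0.4772ℏ

Σ m_l² = 110, so Σ(L_z)² = 110 ℏ².
For m_l = -3: cos θ = -3/√30, θ ≈ 123.21°.
|L| − L_z,max = (√30 − 5)ℏ ≈ 0.4772ℏ.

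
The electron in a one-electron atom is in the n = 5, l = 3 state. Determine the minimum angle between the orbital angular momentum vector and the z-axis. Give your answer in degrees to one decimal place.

|L| = ℏ√(l(l+1)) = 2√3 ℏ.
The smallest angle corresponds to the largest L_z, i.e. m_l = l = 3, giving L_z = 3ℏ.
cos θ_min = 3/√12, so θ_min ≈ 30.0°.

θ_min ≈ 30.0°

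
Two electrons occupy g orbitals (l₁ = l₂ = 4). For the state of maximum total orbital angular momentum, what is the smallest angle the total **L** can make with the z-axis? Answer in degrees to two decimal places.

L runs from |4 − 4| = 0 to 4 + 4 = 8.
So L can be 0, 1, 2, 3, 4, 5, 6, 7, 8.
The maximum is L = 8, with |L_tot| = ℏ√(8·9) = 6√2 ℏ.
The minimum angle with z is arccos(8/√72) ≈ 19.47°.

θ_min ≈ 19.47°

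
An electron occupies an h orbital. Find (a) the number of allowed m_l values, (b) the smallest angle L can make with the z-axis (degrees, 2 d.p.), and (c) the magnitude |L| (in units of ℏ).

11 values; θ_min ≈ 24.09°; |L| = √30 ℏ ≈ 5.477ℏ

For an h orbital, l = 5.
There are 2l+1 = 11 values of m_l.
cos θ_min = 5/√30, so θ_min ≈ 24.09°.
|L| = ℏ√(5·6) = √30 ℏ ≈ 5.477ℏ.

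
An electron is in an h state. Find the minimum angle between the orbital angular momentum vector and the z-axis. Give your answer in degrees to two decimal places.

For an h orbital, l = 5.
|L| = √(l(l+1)) ℏ = √30 ℏ.
The smallest angle corresponds to the largest L_z, i.e. m_l = l = 5, giving L_z = 5ℏ.
cos θ_min = 5/√30, so θ_min ≈ 24.09°.

θ_min ≈ 24.09°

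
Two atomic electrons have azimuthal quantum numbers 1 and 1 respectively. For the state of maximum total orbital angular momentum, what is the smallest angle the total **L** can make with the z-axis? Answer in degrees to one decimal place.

θ_min ≈ 35.3°

L runs from |1 − 1| = 0 to 1 + 1 = 2.
L ∈ {0, 1, 2}.
The maximum is L = 2, with |L_tot| = ℏ√(2·3) = √6 ℏ.
The minimum angle with z is arccos(2/√6) ≈ 35.3°.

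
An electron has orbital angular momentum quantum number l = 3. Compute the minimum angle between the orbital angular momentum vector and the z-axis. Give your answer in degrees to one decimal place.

θ_min ≈ 30.0°

|L| = ℏ√(l(l+1)) = 2√3 ℏ.
The smallest angle corresponds to the largest L_z, i.e. m_l = l = 3, giving L_z = 3ℏ.
cos θ_min = 3/√12, so θ_min ≈ 30.0°.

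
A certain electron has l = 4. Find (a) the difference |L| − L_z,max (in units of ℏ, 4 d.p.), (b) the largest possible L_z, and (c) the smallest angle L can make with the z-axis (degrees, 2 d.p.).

|L|−L_z,max ≈ 0.4721ℏ; L_z,max = 4ℏ; θ_min ≈ 26.57°

|L| − L_z,max = (2√5 − 4)ℏ ≈ 0.4721ℏ.
L_z,max = lℏ = 4ℏ.
cos θ_min = 4/√20, so θ_min ≈ 26.57°.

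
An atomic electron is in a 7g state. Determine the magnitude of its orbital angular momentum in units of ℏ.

The 7g subshell has l = 4.
|L| = ℏ√(l(l+1)) = ℏ√(4·5) = 2√5 ℏ

|L| = 2√5 ℏ ≈ 4.472ℏ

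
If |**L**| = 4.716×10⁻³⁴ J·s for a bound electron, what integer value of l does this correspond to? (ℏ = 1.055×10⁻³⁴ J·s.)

l = 4

|L|/ℏ = (4.716×10⁻³⁴)/(1.055×10⁻³⁴) ≈ 4.470.
Set l(l+1) = 19.98; the integer solution is l = 4.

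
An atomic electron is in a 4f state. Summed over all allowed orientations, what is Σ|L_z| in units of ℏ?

4f means n = 4, l = 3.
The allowed m_l values are -3, -2, -1, 0, 1, 2, 3.
Σ|m_l| = 2(1+2+…+3) = 12.

Σ|L_z| = 12 ℏ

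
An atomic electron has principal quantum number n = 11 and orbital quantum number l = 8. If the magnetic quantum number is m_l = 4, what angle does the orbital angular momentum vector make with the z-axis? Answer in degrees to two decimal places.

θ ≈ 61.87°

|L| = √(l(l+1)) ℏ = 6√2 ℏ.
L_z = m_l ℏ = 4ℏ.
cos θ = L_z/|L| = 4/√72, so θ ≈ 61.87°.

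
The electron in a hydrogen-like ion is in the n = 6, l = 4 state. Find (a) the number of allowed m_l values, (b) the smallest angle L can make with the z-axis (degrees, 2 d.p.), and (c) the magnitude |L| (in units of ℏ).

There are 2l+1 = 9 values of m_l.
cos θ_min = 4/√20, so θ_min ≈ 26.57°.
|L| = ℏ√(4·5) = 2√5 ℏ ≈ 4.472ℏ.

9 values; θ_min ≈ 26.57°; |L| = 2√5 ℏ ≈ 4.472ℏ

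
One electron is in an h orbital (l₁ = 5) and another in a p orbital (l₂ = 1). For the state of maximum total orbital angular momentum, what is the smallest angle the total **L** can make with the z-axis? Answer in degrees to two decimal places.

Angular momentum addition gives L = |l₁ − l₂|, …, l₁ + l₂.
Allowed values: L = 4, 5, 6.
The maximum is L = 6, with |L_tot| = ℏ√(6·7) = √42 ℏ.
The minimum angle with z is arccos(6/√42) ≈ 22.21°.

θ_min ≈ 22.21°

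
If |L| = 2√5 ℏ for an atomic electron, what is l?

(|L|/ℏ)² = l(l+1) = 20.
Solving: l = 4.

l = 4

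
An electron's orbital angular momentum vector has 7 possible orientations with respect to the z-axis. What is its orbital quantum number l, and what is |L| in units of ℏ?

2l + 1 = 7 ⇒ l = 3.
Then |L| = √(l(l+1)) ℏ = 2√3 ℏ.

l = 3, |L| = 2√3 ℏ ≈ 3.464ℏ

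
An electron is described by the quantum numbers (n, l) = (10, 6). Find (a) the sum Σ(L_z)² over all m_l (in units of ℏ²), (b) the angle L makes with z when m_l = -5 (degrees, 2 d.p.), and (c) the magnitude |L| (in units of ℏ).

Σ(L_z)² = 182 ℏ²; θ(m_l=-5) ≈ 140.49°; |L| = √42 ℏ ≈ 6.481ℏ

Σ m_l² = 182, so Σ(L_z)² = 182 ℏ².
For m_l = -5: cos θ = -5/√42, θ ≈ 140.49°.
|L| = ℏ√(6·7) = √42 ℏ ≈ 6.481ℏ.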